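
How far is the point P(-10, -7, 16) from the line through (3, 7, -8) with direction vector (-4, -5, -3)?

Direction vector d = (-4, -5, -3).
AP = (-13, -14, 24); AP·d = 50, |AP|² = 941, |d|² = 50.
distance² = |AP|² − (AP·d)²/|d|² = 941 − 2500/50 = 891, so the distance is 9√11.

9√11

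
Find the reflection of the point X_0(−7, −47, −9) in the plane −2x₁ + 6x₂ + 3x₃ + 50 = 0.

(-27, 13, 21)

n = (−2, 6, 3), |n|² = 49, n·X_0 − (-50) = -245, so t = -245/49 = -5.
Foot F = X_0 − (-5)·n = (−17, −17, 6); the reflection is 2F − X_0 = (−27, 13, 21).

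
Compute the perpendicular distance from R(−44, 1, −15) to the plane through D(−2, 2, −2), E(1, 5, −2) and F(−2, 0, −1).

DE = (3, 3, 0) and DF = (0, −2, 1), so a normal is n = DE × DF = (3, −3, −6).
Then n·(−44, 1, −15) − 0 = −45.
|n| = √(9 + 9 + 36) = 3√6, so the distance is |-45|/(3√6) = 5√6/2.

5√6/2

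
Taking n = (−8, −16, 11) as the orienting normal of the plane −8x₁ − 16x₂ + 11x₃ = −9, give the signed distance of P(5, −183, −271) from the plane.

-4

n·P − (-9) = -84.
|n| = 21, so the signed distance is -84/21 = -4.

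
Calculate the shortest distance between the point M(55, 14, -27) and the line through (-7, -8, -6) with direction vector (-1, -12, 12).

√3613

Direction vector d = (-1, -12, 12).
AP = (62, 22, -21), and AP × d = (12, -723, -722).
|AP × d|² = 1044157 and |d|² = 289, so the distance is √(1044157/289) = √3613.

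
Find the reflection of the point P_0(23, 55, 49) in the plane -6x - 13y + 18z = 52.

n = (-6, -13, 18), |n|² = 529, n·P_0 − 52 = -23, so t = -23/529 = -1/23.
Foot F = P_0 − (-1/23)·n = (523/23, 1252/23, 1145/23); the reflection is 2F − P_0 = (517/23, 1239/23, 1163/23).

(517/23, 1239/23, 1163/23)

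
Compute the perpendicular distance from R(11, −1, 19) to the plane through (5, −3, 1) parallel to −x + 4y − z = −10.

Parallel planes share the normal n = (−1, 4, −1); since (5, −3, 1) lies on the plane, its equation is −x + 4y − z = -18.
Then n·(11, −1, 19) − (−18) = −16.
|n| = √(1 + 16 + 1) = 3√2, so the distance is |-16|/(3√2) = 8√2/3.

8√2/3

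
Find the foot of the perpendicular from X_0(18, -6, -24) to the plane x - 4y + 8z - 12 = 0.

(20, -14, -8)

The perpendicular from X_0 has direction n = (1, -4, 8): r = (18, -6, -24) + λ(1, -4, 8).
Substitute into the plane: n·(X_0 + λn) = 12 gives -150 + 81λ = 12, so λ = 2.
Foot = (18, -6, -24) + 2·(1, -4, 8) = (20, -14, -8).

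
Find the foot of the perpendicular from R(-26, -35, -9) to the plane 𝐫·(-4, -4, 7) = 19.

n = (-4, -4, 7), |n|² = 81, and n·R − 19 = 162.
t = 162/81 = 2, so the foot is R − t·n = (-26, -35, -9) − 2·(-4, -4, 7) = (-18, -27, -23).

(-18, -27, -23)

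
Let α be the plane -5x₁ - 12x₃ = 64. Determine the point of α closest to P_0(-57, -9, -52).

n = (-5, 0, -12), |n|² = 169, and n·P_0 − 64 = 845.
t = 845/169 = 5, so the foot is P_0 − t·n = (-57, -9, -52) − 5·(-5, 0, -12) = (-32, -9, 8).

(-32, -9, 8)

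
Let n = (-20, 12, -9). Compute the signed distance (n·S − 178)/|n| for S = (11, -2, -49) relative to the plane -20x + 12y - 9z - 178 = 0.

19/25

n·S − 178 = 19.
|n| = 25, so the signed distance is 19/25.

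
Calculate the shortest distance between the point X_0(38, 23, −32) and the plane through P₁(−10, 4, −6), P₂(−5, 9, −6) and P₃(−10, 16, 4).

11/√86

P₁P₂ = (5, 5, 0) and P₁P₃ = (0, 12, 10), so a normal is n = P₁P₂ × P₁P₃ = (50, −50, 60).
n = (50, −50, 60); n·P − (-1060) = -110; |n| = 10√86; distance = 110/(10√86) = 11/√86.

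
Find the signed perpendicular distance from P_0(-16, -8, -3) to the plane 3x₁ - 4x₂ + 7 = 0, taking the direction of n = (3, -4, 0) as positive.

-9/5

n·P_0 − (-7) = -9.
|n| = 5, so the signed distance is -9/5.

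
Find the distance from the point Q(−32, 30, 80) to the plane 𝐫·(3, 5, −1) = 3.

29/√35

Normal vector n = (3, 5, −1), and n·(−32, 30, 80) − 3 = −29.
|n| = √(9 + 25 + 1) = √35, so the distance is |-29|/√35 = 29/√35.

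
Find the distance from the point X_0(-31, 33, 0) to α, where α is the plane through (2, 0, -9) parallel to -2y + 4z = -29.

3√5

Parallel planes share the normal n = (0, -2, 4); since (2, 0, -9) lies on the plane, its equation is -2y + 4z = -36.
Then n·(-31, 33, 0) - (-36) = -30.
|n| = √(0 + 4 + 16) = 2√5, so the distance is |-30|/(2√5) = 3√5.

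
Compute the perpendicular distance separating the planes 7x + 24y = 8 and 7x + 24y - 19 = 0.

11/25

With common normal n = (7, 24, 0) (|n| = 25), the distance is |8 − 19|/|n| = 11/25.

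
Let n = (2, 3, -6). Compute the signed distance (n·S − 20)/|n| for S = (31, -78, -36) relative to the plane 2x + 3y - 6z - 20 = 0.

n·S − 20 = 24.
|n| = 7, so the signed distance is 24/7.

24/7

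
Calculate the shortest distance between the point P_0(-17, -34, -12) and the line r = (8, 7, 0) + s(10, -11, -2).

5√89

Direction vector d = (10, -11, -2).
AP = (-25, -41, -12); AP·d = 225, |AP|² = 2450, |d|² = 225.
distance² = |AP|² − (AP·d)²/|d|² = 2450 − 50625/225 = 2225, so the distance is 5√89.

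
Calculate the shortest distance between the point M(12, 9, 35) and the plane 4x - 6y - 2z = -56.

d = |4·12 + (-6)·9 + (-2)·35 − (-56)| / √(16 + 36 + 4) = |-20| / (2√14) = 10/√14.

10/√14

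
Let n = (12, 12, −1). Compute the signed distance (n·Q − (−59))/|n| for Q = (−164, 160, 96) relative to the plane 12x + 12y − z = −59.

n·Q − (-59) = -85.
|n| = 17, so the signed distance is -85/17 = -5.

-5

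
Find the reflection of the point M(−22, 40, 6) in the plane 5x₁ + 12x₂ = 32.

(-42, -8, 6)

n = (5, 12, 0), |n|² = 169, n·M − 32 = 338, so t = 338/169 = 2.
Foot F = M − 2·n = (−32, 16, 6); the reflection is 2F − M = (−42, −8, 6).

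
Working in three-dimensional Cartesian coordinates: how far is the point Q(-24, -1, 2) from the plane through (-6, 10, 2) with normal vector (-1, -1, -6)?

The plane has equation n·(r − (-6, 10, 2)) = 0, i.e. n·r = -16.
d = |(-1)·(-24) + (-1)·(-1) + (-6)·2 − (-16)| / √(1 + 1 + 36) = |29| / √38 = 29√38/38.

29/√38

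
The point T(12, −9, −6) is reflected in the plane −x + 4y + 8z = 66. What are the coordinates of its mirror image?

n = (−1, 4, 8), |n|² = 81, n·T − 66 = -162, so t = -162/81 = -2.
Foot F = T − (-2)·n = (10, −1, 10); the reflection is 2F − T = (8, 7, 26).

(8, 7, 26)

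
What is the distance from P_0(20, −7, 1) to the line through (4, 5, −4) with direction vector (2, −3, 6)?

√229

Direction vector d = (2, −3, 6).
AP = (16, −12, 5); AP·d = 98, |AP|² = 425, |d|² = 49.
distance² = |AP|² − (AP·d)²/|d|² = 425 − 9604/49 = 229, so the distance is √229.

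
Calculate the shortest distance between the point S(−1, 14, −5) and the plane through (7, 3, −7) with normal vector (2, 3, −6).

5/7

The plane has equation n·(r − (7, 3, −7)) = 0, i.e. n·r = 65.
d = |2·(-1) + 3·14 + (-6)·(-5) − 65| / √(4 + 9 + 36) = |5| / 7 = 5/7.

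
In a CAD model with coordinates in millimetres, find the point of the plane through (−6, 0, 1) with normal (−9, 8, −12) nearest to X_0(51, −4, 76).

The perpendicular from X_0 has direction n = (−9, 8, −12): r = (51, −4, 76) + t(−9, 8, −12).
Substitute into the plane: n·(X_0 + tn) = 42 gives -1403 + 289t = 42, so t = 5.
Foot = (51, −4, 76) + 5·(−9, 8, −12) = (6, 36, 16).

(6, 36, 16)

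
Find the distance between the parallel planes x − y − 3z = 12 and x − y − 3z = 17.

Both planes have normal n = (1, −1, −3), |n| = √11. Any point on the first plane is at distance |17 − 12|/|n| = 5/√11 from the second.

5/√11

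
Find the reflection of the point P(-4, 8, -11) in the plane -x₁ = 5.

(-6, 8, -11)

With n = (-1, 0, 0), the signed offset is (n·P − 5)/|n|² = -1/1 = -1.
P' = P − 2t·n = (-4, 8, -11) − (-2)·(-1, 0, 0) = (-6, 8, -11).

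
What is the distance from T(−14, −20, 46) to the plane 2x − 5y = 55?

Normal vector n = (2, −5, 0), and n·(−14, −20, 46) − 55 = 17.
|n| = √(4 + 25 + 0) = √29, so the distance is |17|/√29 = 17/√29.

17/√29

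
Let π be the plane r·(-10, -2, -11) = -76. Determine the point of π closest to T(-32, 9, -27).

(-2, 15, 6)

The perpendicular from T has direction n = (-10, -2, -11): r = (-32, 9, -27) + t(-10, -2, -11).
Substitute into the plane: n·(T + tn) = -76 gives 599 + 225t = -76, so t = -3.
Foot = (-32, 9, -27) + (-3)·(-10, -2, -11) = (-2, 15, 6).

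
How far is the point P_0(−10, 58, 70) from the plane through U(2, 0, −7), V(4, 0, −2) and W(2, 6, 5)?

6/√5

UV = (2, 0, 5) and UW = (0, 6, 12), so a normal is n = UV × UW = (−30, −24, 12).
d = |(-30)·(-10) + (-24)·58 + 12·70 − (-144)| / √(900 + 576 + 144) = |-108| / (18√5) = 6√5/5.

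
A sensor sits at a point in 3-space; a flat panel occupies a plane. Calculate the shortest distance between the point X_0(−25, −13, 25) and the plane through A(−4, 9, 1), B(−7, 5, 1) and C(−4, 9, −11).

18/5

AB = (−3, −4, 0) and AC = (0, 0, −12), so a normal is n = AB × AC = (48, −36, 0).
Then n·(−25, −13, 25) − (−516) = −216.
|n| = √(2304 + 1296 + 0) = 60, so the distance is |-216|/60 = 18/5.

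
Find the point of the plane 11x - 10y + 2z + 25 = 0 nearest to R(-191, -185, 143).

(-2909/15, -547/3, 2137/15)

n = (11, -10, 2), |n|² = 225, and n·R − (-25) = 60.
t = 60/225 = 4/15, so the foot is R − t·n = (-191, -185, 143) − (4/15)·(11, -10, 2) = (-2909/15, -547/3, 2137/15).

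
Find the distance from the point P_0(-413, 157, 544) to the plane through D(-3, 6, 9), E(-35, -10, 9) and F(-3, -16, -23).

DE = (-32, -16, 0) and DF = (0, -22, -32), so a normal is n = DE × DF = (512, -1024, 704).
Then n·(-413, 157, 544) - (-1344) = 12096.
|n| = √(262144 + 1048576 + 495616) = 1344, so the distance is |12096|/1344 = 9.

9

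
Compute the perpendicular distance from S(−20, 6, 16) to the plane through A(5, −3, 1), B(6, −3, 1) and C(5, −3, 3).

AB = (1, 0, 0) and AC = (0, 0, 2), so a normal is n = AB × AC = (0, −2, 0).
Then n·(−20, 6, 16) − 6 = −18.
|n| = √(0 + 4 + 0) = 2, so the distance is |-18|/2 = 9.

9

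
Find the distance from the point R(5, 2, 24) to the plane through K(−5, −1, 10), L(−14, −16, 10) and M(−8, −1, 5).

1/√43

KL = (−9, −15, 0) and KM = (−3, 0, −5), so a normal is n = KL × KM = (75, −45, −45).
d = |75·5 + (-45)·2 + (-45)·24 − (-780)| / √(5625 + 2025 + 2025) = |-15| / (15√43) = √43/43.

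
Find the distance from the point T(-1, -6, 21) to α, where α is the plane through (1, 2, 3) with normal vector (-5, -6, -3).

2√70/35

The plane has equation n·(r − (1, 2, 3)) = 0, i.e. n·r = -26.
Then n·(-1, -6, 21) - (-26) = 4.
|n| = √(25 + 36 + 9) = √70, so the distance is |4|/√70 = 4/√70.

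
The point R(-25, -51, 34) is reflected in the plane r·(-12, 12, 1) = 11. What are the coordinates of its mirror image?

With n = (-12, 12, 1), the signed offset is (n·R − 11)/|n|² = -289/289 = -1.
R' = R − 2t·n = (-25, -51, 34) − (-2)·(-12, 12, 1) = (-49, -27, 36).

(-49, -27, 36)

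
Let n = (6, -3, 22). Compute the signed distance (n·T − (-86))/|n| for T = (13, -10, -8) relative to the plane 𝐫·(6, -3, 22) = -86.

n·T − (-86) = 18.
|n| = 23, so the signed distance is 18/23.

18/23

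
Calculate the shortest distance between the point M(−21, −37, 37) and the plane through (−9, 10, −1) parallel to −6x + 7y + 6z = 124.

Parallel planes share the normal n = (−6, 7, 6); since (−9, 10, −1) lies on the plane, its equation is −6x + 7y + 6z = 118.
Then n·(−21, −37, 37) − 118 = −29.
|n| = √(36 + 49 + 36) = 11, so the distance is |-29|/11 = 29/11.

29/11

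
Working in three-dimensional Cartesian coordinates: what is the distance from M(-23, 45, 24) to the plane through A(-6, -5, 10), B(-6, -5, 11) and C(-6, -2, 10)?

AB = (0, 0, 1) and AC = (0, 3, 0), so a normal is n = AB × AC = (-3, 0, 0).
Then n·(-23, 45, 24) - 18 = 51.
|n| = √(9 + 0 + 0) = 3, so the distance is |51|/3 = 17.

17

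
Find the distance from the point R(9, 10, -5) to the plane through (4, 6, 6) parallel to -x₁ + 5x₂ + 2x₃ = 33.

Parallel planes share the normal n = (-1, 5, 2); since (4, 6, 6) lies on the plane, its equation is -x₁ + 5x₂ + 2x₃ = 38.
Then n·(9, 10, -5) - 38 = -7.
|n| = √(1 + 25 + 4) = √30, so the distance is |-7|/√30 = 7/√30.

7/√30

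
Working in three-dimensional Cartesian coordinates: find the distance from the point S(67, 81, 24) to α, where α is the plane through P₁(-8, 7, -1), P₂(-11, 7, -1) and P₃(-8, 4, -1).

P₁P₂ = (-3, 0, 0) and P₁P₃ = (0, -3, 0), so a normal is n = P₁P₂ × P₁P₃ = (0, 0, 9).
Then n·(67, 81, 24) - (-9) = 225.
|n| = √(0 + 0 + 81) = 9, so the distance is |225|/9 = 25.

25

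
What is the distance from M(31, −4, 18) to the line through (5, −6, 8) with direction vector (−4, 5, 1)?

6√17

Direction vector d = (−4, 5, 1).
AP = (26, 2, 10); AP·d = -84, |AP|² = 780, |d|² = 42.
distance² = |AP|² − (AP·d)²/|d|² = 780 − 7056/42 = 612, so the distance is 6√17.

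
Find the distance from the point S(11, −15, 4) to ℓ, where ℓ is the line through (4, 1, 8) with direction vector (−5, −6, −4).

2√61

Direction vector d = (−5, −6, −4).
AP = (7, −16, −4), and AP × d = (40, 48, −122).
|AP × d|² = 18788 and |d|² = 77, so the distance is √(18788/77) = √244 = 2√61.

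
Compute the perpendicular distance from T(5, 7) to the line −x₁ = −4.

d = |(-1)·5 + 0·7 − (-4)| / √(1 + 0) = |-1|/1 = 1.

1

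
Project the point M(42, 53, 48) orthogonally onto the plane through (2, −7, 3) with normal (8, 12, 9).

(2, -7, 3)

The perpendicular from M has direction n = (8, 12, 9): r = (42, 53, 48) + t(8, 12, 9).
Substitute into the plane: n·(M + tn) = -41 gives 1404 + 289t = -41, so t = -5.
Foot = (42, 53, 48) + (-5)·(8, 12, 9) = (2, −7, 3).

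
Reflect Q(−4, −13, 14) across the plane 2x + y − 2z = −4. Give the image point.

n = (2, 1, −2), |n|² = 9, n·Q − (-4) = -45, so t = -45/9 = -5.
Foot F = Q − (-5)·n = (6, −8, 4); the reflection is 2F − Q = (16, −3, −6).

(16, -3, -6)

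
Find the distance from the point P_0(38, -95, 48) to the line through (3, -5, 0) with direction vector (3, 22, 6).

Direction vector d = (3, 22, 6).
AP = (35, -90, 48); AP·d = -1587, |AP|² = 11629, |d|² = 529.
distance² = |AP|² − (AP·d)²/|d|² = 11629 − 2518569/529 = 6868, so the distance is 2√1717.

2√1717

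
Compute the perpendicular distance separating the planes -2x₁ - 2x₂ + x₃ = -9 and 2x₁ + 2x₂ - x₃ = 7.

2/3

Divide the second equation by -1 to match normals: -2x₁ - 2x₂ + x₃ = -7.
With common normal n = (-2, -2, 1) (|n| = 3), the distance is |(-9) − (-7)|/|n| = 2/3.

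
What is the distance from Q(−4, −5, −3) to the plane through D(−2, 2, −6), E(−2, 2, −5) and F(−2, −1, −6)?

DE = (0, 0, 1) and DF = (0, −3, 0), so a normal is n = DE × DF = (3, 0, 0).
n = (3, 0, 0); n·P − (-6) = -6; |n| = 3; distance = 6/3 = 2.

2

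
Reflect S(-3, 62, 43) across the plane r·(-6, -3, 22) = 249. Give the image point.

(9, 68, -1)

With n = (-6, -3, 22), the signed offset is (n·S − 249)/|n|² = 529/529 = 1.
S' = S − 2t·n = (-3, 62, 43) − 2·(-6, -3, 22) = (9, 68, -1).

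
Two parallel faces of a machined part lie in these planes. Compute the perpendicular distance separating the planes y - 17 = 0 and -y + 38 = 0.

21

Divide the second equation by -1 to match normals: y = 38.
Both planes have normal n = (0, 1, 0), |n| = 1. Any point on the first plane is at distance |38 − 17|/|n| = 21/1 = 21 from the second.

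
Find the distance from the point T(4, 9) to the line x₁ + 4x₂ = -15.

55/√17

The normal to the line is n = (1, 4) with |n| = √17.
|n·T − (-15)| = |40 − (-15)| = 55, so the distance is 55/√17 = 55√17/17.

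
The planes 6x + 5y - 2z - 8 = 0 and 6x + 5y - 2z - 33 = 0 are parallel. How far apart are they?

With common normal n = (6, 5, -2) (|n| = √65), the distance is |8 − 33|/|n| = 25/√65 = 5√65/13.

25/√65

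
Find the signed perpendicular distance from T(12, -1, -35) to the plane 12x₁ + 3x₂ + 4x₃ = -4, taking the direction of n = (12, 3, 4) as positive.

n·T − (-4) = 5.
|n| = 13, so the signed distance is 5/13.

5/13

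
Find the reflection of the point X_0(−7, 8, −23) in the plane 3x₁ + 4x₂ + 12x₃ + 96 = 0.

n = (3, 4, 12), |n|² = 169, n·X_0 − (-96) = -169, so t = -169/169 = -1.
Foot F = X_0 − (-1)·n = (−4, 12, −11); the reflection is 2F − X_0 = (−1, 16, 1).

(-1, 16, 1)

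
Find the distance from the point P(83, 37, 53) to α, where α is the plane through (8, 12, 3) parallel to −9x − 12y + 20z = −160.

Parallel planes share the normal n = (−9, −12, 20); since (8, 12, 3) lies on the plane, its equation is −9x − 12y + 20z = -156.
Then n·(83, 37, 53) − (−156) = 25.
|n| = √(81 + 144 + 400) = 25, so the distance is |25|/25 = 1.

1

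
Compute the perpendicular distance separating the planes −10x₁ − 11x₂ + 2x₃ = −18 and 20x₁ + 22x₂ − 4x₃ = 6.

Divide the second equation by -2 to match normals: −10x₁ − 11x₂ + 2x₃ = -3.
Both planes have normal n = (−10, −11, 2), |n| = 15. Any point on the first plane is at distance |(-3) − (-18)|/|n| = 15/15 = 1 from the second.

1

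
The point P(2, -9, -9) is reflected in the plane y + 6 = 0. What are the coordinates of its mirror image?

n = (0, 1, 0), |n|² = 1, n·P − (-6) = -3, so t = -3/1 = -3.
Foot F = P − (-3)·n = (2, -6, -9); the reflection is 2F − P = (2, -3, -9).

(2, -3, -9)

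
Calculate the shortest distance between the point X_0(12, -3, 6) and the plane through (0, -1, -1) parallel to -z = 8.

Parallel planes share the normal n = (0, 0, -1); since (0, -1, -1) lies on the plane, its equation is -z = 1.
Then n·(12, -3, 6) - 1 = -7.
|n| = √(0 + 0 + 1) = 1, so the distance is |-7|/1 = 7.

7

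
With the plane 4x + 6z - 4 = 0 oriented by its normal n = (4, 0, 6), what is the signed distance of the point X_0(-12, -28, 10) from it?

n·X_0 − 4 = 8.
|n| = 2√13, so the signed distance is 4/√13.

4/√13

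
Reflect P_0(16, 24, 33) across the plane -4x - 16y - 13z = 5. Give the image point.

n = (-4, -16, -13), |n|² = 441, n·P_0 − 5 = -882, so t = -882/441 = -2.
Foot F = P_0 − (-2)·n = (8, -8, 7); the reflection is 2F − P_0 = (0, -40, -19).

(0, -40, -19)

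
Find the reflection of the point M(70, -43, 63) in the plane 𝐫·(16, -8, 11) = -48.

(-90, 37, -47)

With n = (16, -8, 11), the signed offset is (n·M − (-48))/|n|² = 2205/441 = 5.
M' = M − 2t·n = (70, -43, 63) − 10·(16, -8, 11) = (-90, 37, -47).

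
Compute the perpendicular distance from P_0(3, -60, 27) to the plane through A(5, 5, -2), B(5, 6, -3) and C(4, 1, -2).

AB = (0, 1, -1) and AC = (-1, -4, 0), so a normal is n = AB × AC = (-4, 1, 1).
n = (-4, 1, 1); n·P − (-17) = -28; |n| = 3√2; distance = 28/(3√2) = 14√2/3.

14√2/3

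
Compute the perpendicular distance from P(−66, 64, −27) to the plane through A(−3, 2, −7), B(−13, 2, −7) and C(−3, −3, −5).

24√29/29

AB = (−10, 0, 0) and AC = (0, −5, 2), so a normal is n = AB × AC = (0, 20, 50).
Then n·(−66, 64, −27) − (−310) = 240.
|n| = √(0 + 400 + 2500) = 10√29, so the distance is |240|/(10√29) = 24/√29.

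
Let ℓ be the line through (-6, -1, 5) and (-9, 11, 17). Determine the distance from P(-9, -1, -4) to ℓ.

A direction vector is d = (-3, 12, 12).
AP = (-3, 0, -9); AP·d = -99, |AP|² = 90, |d|² = 297.
distance² = |AP|² − (AP·d)²/|d|² = 90 − 9801/297 = 57, so the distance is √57.

√57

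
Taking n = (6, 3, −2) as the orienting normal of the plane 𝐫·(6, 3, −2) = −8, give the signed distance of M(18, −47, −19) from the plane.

n·M − (-8) = 13.
|n| = 7, so the signed distance is 13/7.

13/7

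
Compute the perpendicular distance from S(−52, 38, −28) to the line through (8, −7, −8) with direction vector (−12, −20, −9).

5√241

Direction vector d = (−12, −20, −9).
AP = (−60, 45, −20); AP·d = 0, |AP|² = 6025, |d|² = 625.
distance² = |AP|² − (AP·d)²/|d|² = 6025 − 0/625 = 6025, so the distance is 5√241.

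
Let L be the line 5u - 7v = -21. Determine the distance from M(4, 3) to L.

The normal to the line is n = (5, -7) with |n| = √74.
|n·M − (-21)| = |-1 − (-21)| = 20, so the distance is 20/√74 = 10√74/37.

20/√74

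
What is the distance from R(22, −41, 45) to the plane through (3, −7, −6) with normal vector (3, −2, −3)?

The plane has equation n·(r − (3, −7, −6)) = 0, i.e. n·r = 41.
Then n·(22, −41, 45) − 41 = −28.
|n| = √(9 + 4 + 9) = √22, so the distance is |-28|/√22 = 28/√22.

28/√22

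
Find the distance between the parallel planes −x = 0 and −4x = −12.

Divide the second equation by 4 to match normals: −x = -3.
With common normal n = (−1, 0, 0) (|n| = 1), the distance is |0 − (-3)|/|n| = 3/1 = 3.

3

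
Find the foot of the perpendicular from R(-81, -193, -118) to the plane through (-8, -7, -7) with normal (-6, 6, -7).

n = (-6, 6, -7), |n|² = 121, and n·R − 55 = 99.
t = 99/121 = 9/11, so the foot is R − t·n = (-81, -193, -118) − (9/11)·(-6, 6, -7) = (-837/11, -2177/11, -1235/11).

(-837/11, -2177/11, -1235/11)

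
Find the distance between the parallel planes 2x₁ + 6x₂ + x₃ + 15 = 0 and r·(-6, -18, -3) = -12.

Divide the second equation by -3 to match normals: 2x₁ + 6x₂ + x₃ = 4.
With common normal n = (2, 6, 1) (|n| = √41), the distance is |(-15) − 4|/|n| = 19/√41 = 19√41/41.

19/√41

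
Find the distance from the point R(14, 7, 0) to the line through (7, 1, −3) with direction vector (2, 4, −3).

√65

Direction vector d = (2, 4, −3).
AP = (7, 6, 3); AP·d = 29, |AP|² = 94, |d|² = 29.
distance² = |AP|² − (AP·d)²/|d|² = 94 − 841/29 = 65, so the distance is √65.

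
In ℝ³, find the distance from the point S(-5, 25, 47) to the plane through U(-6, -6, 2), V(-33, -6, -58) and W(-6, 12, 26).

13/25

UV = (-27, 0, -60) and UW = (0, 18, 24), so a normal is n = UV × UW = (1080, 648, -486).
Then n·(-5, 25, 47) - (-11340) = -702.
|n| = √(1166400 + 419904 + 236196) = 1350, so the distance is |-702|/1350 = 13/25.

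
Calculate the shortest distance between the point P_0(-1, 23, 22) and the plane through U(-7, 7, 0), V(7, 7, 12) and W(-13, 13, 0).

UV = (14, 0, 12) and UW = (-6, 6, 0), so a normal is n = UV × UW = (-72, -72, 84).
Then n·(-1, 23, 22) - 0 = 264.
|n| = √(5184 + 5184 + 7056) = 132, so the distance is |264|/132 = 2.

2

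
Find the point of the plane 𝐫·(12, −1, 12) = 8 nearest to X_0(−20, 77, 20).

(-280/17, 1304/17, 400/17)

n = (12, −1, 12), |n|² = 289, and n·X_0 − 8 = -85.
t = -85/289 = -5/17, so the foot is X_0 − t·n = (−20, 77, 20) − (-5/17)·(12, −1, 12) = (−280/17, 1304/17, 400/17).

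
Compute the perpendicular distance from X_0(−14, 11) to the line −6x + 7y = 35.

d = |(-6)·(-14) + 7·11 − 35| / √(36 + 49) = |126|/√85 = 126√85/85.

126√85/85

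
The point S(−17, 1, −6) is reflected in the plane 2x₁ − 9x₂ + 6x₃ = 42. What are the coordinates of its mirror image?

(-13, -17, 6)

With n = (2, −9, 6), the signed offset is (n·S − 42)/|n|² = -121/121 = -1.
S' = S − 2t·n = (−17, 1, −6) − (-2)·(2, −9, 6) = (−13, −17, 6).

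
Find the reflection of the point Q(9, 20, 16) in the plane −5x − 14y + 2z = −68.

(-1, -8, 20)

n = (−5, −14, 2), |n|² = 225, n·Q − (-68) = -225, so t = -225/225 = -1.
Foot F = Q − (-1)·n = (4, 6, 18); the reflection is 2F − Q = (−1, −8, 20).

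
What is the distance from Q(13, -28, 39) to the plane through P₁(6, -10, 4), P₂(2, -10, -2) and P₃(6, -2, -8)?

5√22/22

P₁P₂ = (-4, 0, -6) and P₁P₃ = (0, 8, -12), so a normal is n = P₁P₂ × P₁P₃ = (48, -48, -32).
Then n·(13, -28, 39) - 640 = 80.
|n| = √(2304 + 2304 + 1024) = 16√22, so the distance is |80|/(16√22) = 5√22/22.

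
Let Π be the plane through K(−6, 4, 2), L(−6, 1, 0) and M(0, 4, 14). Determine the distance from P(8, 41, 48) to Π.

20/7

KL = (0, −3, −2) and KM = (6, 0, 12), so a normal is n = KL × KM = (−36, −12, 18).
Then n·(8, 41, 48) − 204 = −120.
|n| = √(1296 + 144 + 324) = 42, so the distance is |-120|/42 = 20/7.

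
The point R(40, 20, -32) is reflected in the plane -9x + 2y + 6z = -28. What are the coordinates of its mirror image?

(-32, 36, 16)

n = (-9, 2, 6), |n|² = 121, n·R − (-28) = -484, so t = -484/121 = -4.
Foot F = R − (-4)·n = (4, 28, -8); the reflection is 2F − R = (-32, 36, 16).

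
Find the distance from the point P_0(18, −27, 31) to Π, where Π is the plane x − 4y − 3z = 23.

10/√26

Normal vector n = (1, −4, −3), and n·(18, −27, 31) − 23 = 10.
|n| = √(1 + 16 + 9) = √26, so the distance is |10|/√26 = 10/√26.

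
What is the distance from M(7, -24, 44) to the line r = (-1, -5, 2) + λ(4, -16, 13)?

Direction vector d = (4, -16, 13).
AP = (8, -19, 42); AP·d = 882, |AP|² = 2189, |d|² = 441.
distance² = |AP|² − (AP·d)²/|d|² = 2189 − 777924/441 = 425, so the distance is 5√17.

5√17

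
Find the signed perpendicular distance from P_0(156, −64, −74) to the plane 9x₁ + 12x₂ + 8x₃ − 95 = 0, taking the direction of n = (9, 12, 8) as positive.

n·P_0 − 95 = -51.
|n| = 17, so the signed distance is -51/17 = -3.

-3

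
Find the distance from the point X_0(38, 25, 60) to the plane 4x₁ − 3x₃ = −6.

Normal vector n = (4, 0, −3), and n·(38, 25, 60) − (−6) = −22.
|n| = √(16 + 0 + 9) = 5, so the distance is |-22|/5 = 22/5.

22/5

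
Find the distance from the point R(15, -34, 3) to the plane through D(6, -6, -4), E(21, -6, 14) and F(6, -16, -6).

DE = (15, 0, 18) and DF = (0, -10, -2), so a normal is n = DE × DF = (180, 30, -150).
d = |180·15 + 30·(-34) + (-150)·3 − 1500| / √(32400 + 900 + 22500) = |-270| / (30√62) = 9√62/62.

9/√62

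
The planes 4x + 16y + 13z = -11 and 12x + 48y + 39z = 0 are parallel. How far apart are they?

Divide the second equation by 3 to match normals: 4x + 16y + 13z = 0.
Both planes have normal n = (4, 16, 13), |n| = 21. Any point on the first plane is at distance |0 − (-11)|/|n| = 11/21 from the second.

11/21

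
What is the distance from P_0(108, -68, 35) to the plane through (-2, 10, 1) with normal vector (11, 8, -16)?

2

The plane has equation n·(r − (-2, 10, 1)) = 0, i.e. n·r = 42.
Then n·(108, -68, 35) - 42 = 42.
|n| = √(121 + 64 + 256) = 21, so the distance is |42|/21 = 2.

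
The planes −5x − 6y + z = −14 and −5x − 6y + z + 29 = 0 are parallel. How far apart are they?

With common normal n = (−5, −6, 1) (|n| = √62), the distance is |(-14) − (-29)|/|n| = 15/√62.

15√62/62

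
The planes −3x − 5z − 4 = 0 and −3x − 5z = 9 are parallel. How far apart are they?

5√34/34

Both planes have normal n = (−3, 0, −5), |n| = √34. Any point on the first plane is at distance |9 − 4|/|n| = 5/√34 = 5√34/34 from the second.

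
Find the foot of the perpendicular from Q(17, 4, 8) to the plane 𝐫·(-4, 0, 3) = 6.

(9, 4, 14)

n = (-4, 0, 3), |n|² = 25, and n·Q − 6 = -50.
t = -50/25 = -2, so the foot is Q − t·n = (17, 4, 8) − (-2)·(-4, 0, 3) = (9, 4, 14).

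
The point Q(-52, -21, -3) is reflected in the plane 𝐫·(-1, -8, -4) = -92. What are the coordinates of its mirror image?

(-44, 43, 29)

n = (-1, -8, -4), |n|² = 81, n·Q − (-92) = 324, so t = 324/81 = 4.
Foot F = Q − 4·n = (-48, 11, 13); the reflection is 2F − Q = (-44, 43, 29).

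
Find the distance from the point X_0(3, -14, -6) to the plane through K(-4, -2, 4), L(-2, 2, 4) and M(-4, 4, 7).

2

KL = (2, 4, 0) and KM = (0, 6, 3), so a normal is n = KL × KM = (12, -6, 12).
d = |12·3 + (-6)·(-14) + 12·(-6) − 12| / √(144 + 36 + 144) = |36| / 18 = 2.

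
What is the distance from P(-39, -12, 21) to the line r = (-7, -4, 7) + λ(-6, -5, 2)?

2√61

Direction vector d = (-6, -5, 2).
AP = (-32, -8, 14); AP·d = 260, |AP|² = 1284, |d|² = 65.
distance² = |AP|² − (AP·d)²/|d|² = 1284 − 67600/65 = 244, so the distance is 2√61.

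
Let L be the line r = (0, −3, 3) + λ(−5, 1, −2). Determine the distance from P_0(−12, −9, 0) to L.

Direction vector d = (−5, 1, −2).
AP = (−12, −6, −3); AP·d = 60, |AP|² = 189, |d|² = 30.
distance² = |AP|² − (AP·d)²/|d|² = 189 − 3600/30 = 69, so the distance is √69.

√69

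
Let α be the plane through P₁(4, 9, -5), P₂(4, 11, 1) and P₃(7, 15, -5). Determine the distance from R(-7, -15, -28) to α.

P₁P₂ = (0, 2, 6) and P₁P₃ = (3, 6, 0), so a normal is n = P₁P₂ × P₁P₃ = (-36, 18, -6).
d = |(-36)·(-7) + 18·(-15) + (-6)·(-28) − 48| / √(1296 + 324 + 36) = |102| / (6√46) = 17/√46.

17/√46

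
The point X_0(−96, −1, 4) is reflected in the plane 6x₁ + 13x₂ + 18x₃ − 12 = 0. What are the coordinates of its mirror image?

(-84, 25, 40)

n = (6, 13, 18), |n|² = 529, n·X_0 − 12 = -529, so t = -529/529 = -1.
Foot F = X_0 − (-1)·n = (−90, 12, 22); the reflection is 2F − X_0 = (−84, 25, 40).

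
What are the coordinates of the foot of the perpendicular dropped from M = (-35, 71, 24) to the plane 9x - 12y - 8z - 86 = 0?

The perpendicular from M has direction n = (9, -12, -8): r = (-35, 71, 24) + t(9, -12, -8).
Substitute into the plane: n·(M + tn) = 86 gives -1359 + 289t = 86, so t = 5.
Foot = (-35, 71, 24) + 5·(9, -12, -8) = (10, 11, -16).

(10, 11, -16)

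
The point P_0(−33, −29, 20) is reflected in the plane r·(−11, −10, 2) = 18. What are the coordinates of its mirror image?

With n = (−11, −10, 2), the signed offset is (n·P_0 − 18)/|n|² = 675/225 = 3.
P_0' = P_0 − 2t·n = (−33, −29, 20) − 6·(−11, −10, 2) = (33, 31, 8).

(33, 31, 8)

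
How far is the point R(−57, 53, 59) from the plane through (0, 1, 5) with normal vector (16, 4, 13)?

The plane has equation n·(r − (0, 1, 5)) = 0, i.e. n·r = 69.
n = (16, 4, 13); n·P − 69 = -2; |n| = 21; distance = 2/21.

2/21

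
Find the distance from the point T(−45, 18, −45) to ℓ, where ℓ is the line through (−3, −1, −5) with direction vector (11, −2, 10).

Direction vector d = (11, −2, 10).
AP = (−42, 19, −40), and AP × d = (110, −20, −125).
|AP × d|² = 28125 and |d|² = 225, so the distance is √(28125/225) = √125 = 5√5.

5√5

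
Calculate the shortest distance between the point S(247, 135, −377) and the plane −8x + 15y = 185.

8

Normal vector n = (−8, 15, 0), and n·(247, 135, −377) − 185 = −136.
|n| = √(64 + 225 + 0) = 17, so the distance is |-136|/17 = 8.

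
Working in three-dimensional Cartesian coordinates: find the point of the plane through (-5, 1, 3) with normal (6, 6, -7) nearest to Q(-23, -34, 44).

(7, -4, 9)

n = (6, 6, -7), |n|² = 121, and n·Q − (-45) = -605.
t = -605/121 = -5, so the foot is Q − t·n = (-23, -34, 44) − (-5)·(6, 6, -7) = (7, -4, 9).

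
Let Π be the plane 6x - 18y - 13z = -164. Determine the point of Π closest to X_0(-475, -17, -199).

(-10979/23, -229/23, -4460/23)

n = (6, -18, -13), |n|² = 529, and n·X_0 − (-164) = 207.
t = 207/529 = 9/23, so the foot is X_0 − t·n = (-475, -17, -199) − (9/23)·(6, -18, -13) = (-10979/23, -229/23, -4460/23).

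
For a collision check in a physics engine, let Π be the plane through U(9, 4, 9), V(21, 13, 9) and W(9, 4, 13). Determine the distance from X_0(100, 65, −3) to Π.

UV = (12, 9, 0) and UW = (0, 0, 4), so a normal is n = UV × UW = (36, −48, 0).
d = |36·100 + (-48)·65 − 132| / √(1296 + 2304 + 0) = |348| / 60 = 29/5.

29/5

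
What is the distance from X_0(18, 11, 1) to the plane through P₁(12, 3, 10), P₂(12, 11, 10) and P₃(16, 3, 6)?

3√2/2

P₁P₂ = (0, 8, 0) and P₁P₃ = (4, 0, −4), so a normal is n = P₁P₂ × P₁P₃ = (−32, 0, −32).
Then n·(18, 11, 1) − (−704) = 96.
|n| = √(1024 + 0 + 1024) = 32√2, so the distance is |96|/(32√2) = 3√2/2.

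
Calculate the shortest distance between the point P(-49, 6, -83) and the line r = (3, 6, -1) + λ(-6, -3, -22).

Direction vector d = (-6, -3, -22).
AP = (-52, 0, -82), and AP × d = (-246, -652, 156).
|AP × d|² = 509956 and |d|² = 529, so the distance is √(509956/529) = √964 = 2√241.

2√241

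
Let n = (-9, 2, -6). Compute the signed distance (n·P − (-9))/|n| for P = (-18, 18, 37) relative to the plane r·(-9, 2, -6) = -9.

-15/11

n·P − (-9) = -15.
|n| = 11, so the signed distance is -15/11.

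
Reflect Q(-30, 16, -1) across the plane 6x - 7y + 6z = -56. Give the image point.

n = (6, -7, 6), |n|² = 121, n·Q − (-56) = -242, so t = -242/121 = -2.
Foot F = Q − (-2)·n = (-18, 2, 11); the reflection is 2F − Q = (-6, -12, 23).

(-6, -12, 23)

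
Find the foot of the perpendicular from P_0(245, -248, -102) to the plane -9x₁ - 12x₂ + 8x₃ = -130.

(4210/17, -4156/17, -1774/17)

n = (-9, -12, 8), |n|² = 289, and n·P_0 − (-130) = 85.
t = 85/289 = 5/17, so the foot is P_0 − t·n = (245, -248, -102) − (5/17)·(-9, -12, 8) = (4210/17, -4156/17, -1774/17).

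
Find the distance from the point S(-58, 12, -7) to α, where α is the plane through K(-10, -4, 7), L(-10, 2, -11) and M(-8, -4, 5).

KL = (0, 6, -18) and KM = (2, 0, -2), so a normal is n = KL × KM = (-12, -36, -12).
d = |(-12)·(-58) + (-36)·12 + (-12)·(-7) − 180| / √(144 + 1296 + 144) = |168| / (12√11) = 14√11/11.

14/√11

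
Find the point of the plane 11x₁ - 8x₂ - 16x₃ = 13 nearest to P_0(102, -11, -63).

n = (11, -8, -16), |n|² = 441, and n·P_0 − 13 = 2205.
t = 2205/441 = 5, so the foot is P_0 − t·n = (102, -11, -63) − 5·(11, -8, -16) = (47, 29, 17).

(47, 29, 17)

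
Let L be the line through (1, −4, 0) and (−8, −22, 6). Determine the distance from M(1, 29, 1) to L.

3√34

A direction vector is d = (−9, −18, 6).
AP = (0, 33, 1), and AP × d = (216, −9, 297).
|AP × d|² = 134946 and |d|² = 441, so the distance is √(134946/441) = √306 = 3√34.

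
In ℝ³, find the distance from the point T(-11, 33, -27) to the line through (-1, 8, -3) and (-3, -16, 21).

A direction vector is d = (-2, -24, 24).
AP = (-10, 25, -24); AP·d = -1156, |AP|² = 1301, |d|² = 1156.
distance² = |AP|² − (AP·d)²/|d|² = 1301 − 1336336/1156 = 145, so the distance is √145.

√145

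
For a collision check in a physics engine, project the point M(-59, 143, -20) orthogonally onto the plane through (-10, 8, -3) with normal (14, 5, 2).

(-281/5, 144, -98/5)

The perpendicular from M has direction n = (14, 5, 2): r = (-59, 143, -20) + λ(14, 5, 2).
Substitute into the plane: n·(M + λn) = -106 gives -151 + 225λ = -106, so λ = 1/5.
Foot = (-59, 143, -20) + (1/5)·(14, 5, 2) = (-281/5, 144, -98/5).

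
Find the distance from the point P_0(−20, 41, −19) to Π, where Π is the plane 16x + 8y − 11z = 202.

d = |16·(-20) + 8·41 + (-11)·(-19) − 202| / √(256 + 64 + 121) = |15| / 21 = 5/7.

5/7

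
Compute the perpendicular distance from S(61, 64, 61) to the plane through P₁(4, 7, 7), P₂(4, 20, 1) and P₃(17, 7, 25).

18/23

P₁P₂ = (0, 13, −6) and P₁P₃ = (13, 0, 18), so a normal is n = P₁P₂ × P₁P₃ = (234, −78, −169).
Then n·(61, 64, 61) − (−793) = −234.
|n| = √(54756 + 6084 + 28561) = 299, so the distance is |-234|/299 = 18/23.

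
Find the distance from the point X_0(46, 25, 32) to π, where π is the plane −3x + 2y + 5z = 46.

26/√38

Normal vector n = (−3, 2, 5), and n·(46, 25, 32) − 46 = 26.
|n| = √(9 + 4 + 25) = √38, so the distance is |26|/√38 = 13√38/19.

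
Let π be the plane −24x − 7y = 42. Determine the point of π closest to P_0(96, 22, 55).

(0, -6, 55)

The perpendicular from P_0 has direction n = (−24, −7, 0): r = (96, 22, 55) + λ(−24, −7, 0).
Substitute into the plane: n·(P_0 + λn) = 42 gives -2458 + 625λ = 42, so λ = 4.
Foot = (96, 22, 55) + 4·(−24, −7, 0) = (0, −6, 55).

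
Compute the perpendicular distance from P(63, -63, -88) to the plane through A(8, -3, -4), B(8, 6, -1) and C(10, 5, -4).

14√26/13

AB = (0, 9, 3) and AC = (2, 8, 0), so a normal is n = AB × AC = (-24, 6, -18).
d = |(-24)·63 + 6·(-63) + (-18)·(-88) − (-138)| / √(576 + 36 + 324) = |-168| / (6√26) = 14√26/13.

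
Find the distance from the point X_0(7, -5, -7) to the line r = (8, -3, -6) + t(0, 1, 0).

Direction vector d = (0, 1, 0).
AP = (-1, -2, -1), and AP × d = (1, 0, -1).
|AP × d|² = 2 and |d|² = 1, so the distance is √2.

√2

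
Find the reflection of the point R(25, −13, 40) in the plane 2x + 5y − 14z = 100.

(37, 17, -44)

n = (2, 5, −14), |n|² = 225, n·R − 100 = -675, so t = -675/225 = -3.
Foot F = R − (-3)·n = (31, 2, −2); the reflection is 2F − R = (37, 17, −44).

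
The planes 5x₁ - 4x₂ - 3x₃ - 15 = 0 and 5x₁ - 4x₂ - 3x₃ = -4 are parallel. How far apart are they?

19/(5√2)

With common normal n = (5, -4, -3) (|n| = 5√2), the distance is |15 − (-4)|/|n| = 19/(5√2).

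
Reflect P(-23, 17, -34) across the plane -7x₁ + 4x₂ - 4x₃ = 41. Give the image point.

n = (-7, 4, -4), |n|² = 81, n·P − 41 = 324, so t = 324/81 = 4.
Foot F = P − 4·n = (5, 1, -18); the reflection is 2F − P = (33, -15, -2).

(33, -15, -2)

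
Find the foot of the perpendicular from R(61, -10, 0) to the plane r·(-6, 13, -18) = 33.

(55, 3, -18)

n = (-6, 13, -18), |n|² = 529, and n·R − 33 = -529.
t = -529/529 = -1, so the foot is R − t·n = (61, -10, 0) − (-1)·(-6, 13, -18) = (55, 3, -18).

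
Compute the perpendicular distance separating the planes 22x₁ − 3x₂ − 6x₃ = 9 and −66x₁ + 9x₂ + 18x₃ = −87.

Divide the second equation by -3 to match normals: 22x₁ − 3x₂ − 6x₃ = 29.
Both planes have normal n = (22, −3, −6), |n| = 23. Any point on the first plane is at distance |29 − 9|/|n| = 20/23 from the second.

20/23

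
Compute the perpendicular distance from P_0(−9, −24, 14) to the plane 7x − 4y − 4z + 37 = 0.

Normal vector n = (7, −4, −4), and n·(−9, −24, 14) − (−37) = 14.
|n| = √(49 + 16 + 16) = 9, so the distance is |14|/9 = 14/9.

14/9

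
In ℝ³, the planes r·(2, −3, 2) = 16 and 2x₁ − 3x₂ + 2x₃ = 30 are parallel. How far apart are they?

Both planes have normal n = (2, −3, 2), |n| = √17. Any point on the first plane is at distance |30 − 16|/|n| = 14/√17 from the second.

14√17/17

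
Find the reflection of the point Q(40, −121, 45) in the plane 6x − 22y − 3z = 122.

n = (6, −22, −3), |n|² = 529, n·Q − 122 = 2645, so t = 2645/529 = 5.
Foot F = Q − 5·n = (10, −11, 60); the reflection is 2F − Q = (−20, 99, 75).

(-20, 99, 75)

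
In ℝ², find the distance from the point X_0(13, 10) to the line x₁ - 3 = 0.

10

The normal to the line is n = (1, 0) with |n| = 1.
|n·X_0 − 3| = |13 − 3| = 10, so the distance is 10/1 = 10.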